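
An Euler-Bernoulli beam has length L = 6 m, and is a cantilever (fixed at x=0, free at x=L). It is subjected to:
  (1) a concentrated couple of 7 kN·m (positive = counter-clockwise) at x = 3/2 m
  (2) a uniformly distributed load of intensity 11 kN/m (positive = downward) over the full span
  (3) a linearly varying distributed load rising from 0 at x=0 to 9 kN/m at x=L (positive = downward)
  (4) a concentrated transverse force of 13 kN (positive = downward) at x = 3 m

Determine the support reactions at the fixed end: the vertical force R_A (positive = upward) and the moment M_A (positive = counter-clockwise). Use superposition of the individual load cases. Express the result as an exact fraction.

R_A = 106 kN, M_A = 338 kN·m

Load 1 — applied couple M₀=7 kN·m at a=3/2 m (b=L-a=9/2):
  R_A = 0 kN
  M_A = -M₀ = -7 kN·m
Load 2 — uniform load w=11 kN/m over full span:
  R_A = wL = 11·6 = 66 kN
  M_A = wL²/2 = 11·6²/2 = 198 kN·m
Load 3 — triangular load w₀=9 kN/m (0→w₀ over full span):
  R_A = w₀L/2 = 9·6/2 = 27 kN
  M_A = w₀L²/3 = 9·6²/3 = 108 kN·m
Load 4 — point force P=13 kN at a=3 m (b=L-a=3):
  R_A = P = 13 kN
  M_A = Pa = 13·3 = 39 kN·m
Superposition: R_A = 106 kN, M_A = 338 kN·m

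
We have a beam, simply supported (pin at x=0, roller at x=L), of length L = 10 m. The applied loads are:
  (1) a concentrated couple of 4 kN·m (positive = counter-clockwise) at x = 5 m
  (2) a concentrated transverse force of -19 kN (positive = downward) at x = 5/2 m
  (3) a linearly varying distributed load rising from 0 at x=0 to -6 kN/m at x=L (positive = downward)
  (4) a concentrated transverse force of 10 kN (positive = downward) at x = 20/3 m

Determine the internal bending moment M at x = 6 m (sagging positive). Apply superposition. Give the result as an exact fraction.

Load 1 — applied couple M₀=4 kN·m at a=5 m (b=L-a=5):
  M_1 = M₀x/L - M₀  [x>a] = 4·6/10 - 4 = -8/5 kN·m
Load 2 — point force P=-19 kN at a=5/2 m (b=L-a=15/2):
  M_2 = Pa(L-x)/L  [x>a] = (-19)·(5/2)·(10-6)/10 = -19 kN·m
Load 3 — triangular load w₀=-6 kN/m (0→w₀ over full span):
  M_3 = w₀Lx/6 - w₀x³/(6L) = (-6)·10·6/6 - (-6)·6³/(6·10) = -192/5 kN·m
Load 4 — point force P=10 kN at a=20/3 m (b=L-a=10/3):
  M_4 = Pbx/L  [x≤a] = 10·(10/3)·6/10 = 20 kN·m
Superposition: M = Σ M_i = -39 kN·m ≈ -39.000000 kN·m

M(6) = -39 kN·m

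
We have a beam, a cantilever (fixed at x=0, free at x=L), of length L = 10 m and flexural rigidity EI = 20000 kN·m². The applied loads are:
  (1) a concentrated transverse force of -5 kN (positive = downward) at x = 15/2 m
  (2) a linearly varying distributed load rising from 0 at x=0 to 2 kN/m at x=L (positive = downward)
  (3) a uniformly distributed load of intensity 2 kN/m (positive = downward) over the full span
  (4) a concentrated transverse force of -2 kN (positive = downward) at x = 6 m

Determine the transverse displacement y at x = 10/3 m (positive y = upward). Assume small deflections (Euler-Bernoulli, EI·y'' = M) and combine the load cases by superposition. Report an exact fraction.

Load 1 — point force P=-5 kN at a=15/2 m (b=L-a=5/2):
  y_1 = -Px²(3a-x)/(6EI)  [x≤a] = -(-5)·(10/3)²·(3·(15/2)-(10/3))/(6·20000) = 23/2592 m
Load 2 — triangular load w₀=2 kN/m (0→w₀ over full span):
  y_2 = (w₀Lx³/12-w₀L²x²/6-w₀x⁵/(120L))/EI = (2·10·(10/3)³/12-2·10²·(10/3)²/6-2·(10/3)⁵/(120·10))/20000 = -451/29160 m
Load 3 — uniform load w=2 kN/m over full span:
  y_3 = -wx²(x²-4Lx+6L²)/(24EI) = -2·(10/3)²·((10/3)²-4·10·(10/3)+6·10²)/(24·20000) = -43/1944 m
Load 4 — point force P=-2 kN at a=6 m (b=L-a=4):
  y_4 = -Px²(3a-x)/(6EI)  [x≤a] = -(-2)·(10/3)²·(3·6-(10/3))/(6·20000) = 11/4050 m
Superposition: y = Σ y_i = -15161/583200 m ≈ -0.025996 m

y(10/3) = -15161/583200 m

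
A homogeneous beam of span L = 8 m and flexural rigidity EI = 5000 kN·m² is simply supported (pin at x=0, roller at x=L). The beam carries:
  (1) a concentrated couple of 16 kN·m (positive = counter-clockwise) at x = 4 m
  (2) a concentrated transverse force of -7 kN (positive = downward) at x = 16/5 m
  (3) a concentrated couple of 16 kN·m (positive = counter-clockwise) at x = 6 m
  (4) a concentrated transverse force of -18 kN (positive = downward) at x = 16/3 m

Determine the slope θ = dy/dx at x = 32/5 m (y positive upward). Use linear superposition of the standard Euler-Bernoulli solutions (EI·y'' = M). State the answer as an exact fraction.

Load 1 — applied couple M₀=16 kN·m at a=4 m (b=L-a=4):
  θ_1 = (M₀x²/(2L)-M₀(x-a)+C₁)/EI  [x>a] with C₁=M₀(3b²-L²)/(6L)=-16/3 = (16·(32/5)²/(2·8)-16·((32/5)-4)+(-16/3))/5000 = -26/46875 rad
Load 2 — point force P=-7 kN at a=16/5 m (b=L-a=24/5):
  θ_2 = -Pa(2L²-6Lx+3x²+a²)/(6LEI)  [x>a] = -(-7)·(16/5)·(2·8²-6·8·(32/5)+3·(32/5)²+(16/5)²)/(6·8·5000) = -336/78125 rad
Load 3 — applied couple M₀=16 kN·m at a=6 m (b=L-a=2):
  θ_3 = (M₀x²/(2L)-M₀(x-a)+C₁)/EI  [x>a] with C₁=M₀(3b²-L²)/(6L)=-52/3 = (16·(32/5)²/(2·8)-16·((32/5)-6)+(-52/3))/5000 = 323/93750 rad
Load 4 — point force P=-18 kN at a=16/3 m (b=L-a=8/3):
  θ_4 = -Pa(2L²-6Lx+3x²+a²)/(6LEI)  [x>a] = -(-18)·(16/3)·(2·8²-6·8·(32/5)+3·(32/5)²+(16/3)²)/(6·8·5000) = -1568/140625 rad
Superposition: θ = Σ θ_i = -17663/1406250 rad ≈ -0.012560 rad

θ(32/5) = -17663/1406250 rad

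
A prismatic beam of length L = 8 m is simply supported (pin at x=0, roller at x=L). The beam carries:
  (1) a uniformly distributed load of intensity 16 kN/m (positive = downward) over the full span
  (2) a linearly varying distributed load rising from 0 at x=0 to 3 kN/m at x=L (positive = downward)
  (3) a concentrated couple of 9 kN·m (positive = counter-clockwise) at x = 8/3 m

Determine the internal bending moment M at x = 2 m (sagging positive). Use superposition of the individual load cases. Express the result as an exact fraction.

M(2) = 423/4 kN·m

Load 1 — uniform load w=16 kN/m over full span:
  M_1 = wx(L-x)/2 = 16·2·(8-2)/2 = 96 kN·m
Load 2 — triangular load w₀=3 kN/m (0→w₀ over full span):
  M_2 = w₀Lx/6 - w₀x³/(6L) = 3·8·2/6 - 3·2³/(6·8) = 15/2 kN·m
Load 3 — applied couple M₀=9 kN·m at a=8/3 m (b=L-a=16/3):
  M_3 = M₀x/L  [x≤a] = 9·2/8 = 9/4 kN·m
Superposition: M = Σ M_i = 423/4 kN·m ≈ 105.750000 kN·m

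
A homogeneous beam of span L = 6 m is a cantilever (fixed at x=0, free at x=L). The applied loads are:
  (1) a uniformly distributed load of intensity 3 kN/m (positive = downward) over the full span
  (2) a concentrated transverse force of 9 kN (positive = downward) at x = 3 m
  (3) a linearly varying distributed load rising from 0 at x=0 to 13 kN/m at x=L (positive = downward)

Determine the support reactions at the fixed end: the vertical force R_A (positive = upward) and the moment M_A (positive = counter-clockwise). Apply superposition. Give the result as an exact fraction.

Load 1 — uniform load w=3 kN/m over full span:
  R_A = wL = 3·6 = 18 kN
  M_A = wL²/2 = 3·6²/2 = 54 kN·m
Load 2 — point force P=9 kN at a=3 m (b=L-a=3):
  R_A = P = 9 kN
  M_A = Pa = 9·3 = 27 kN·m
Load 3 — triangular load w₀=13 kN/m (0→w₀ over full span):
  R_A = w₀L/2 = 13·6/2 = 39 kN
  M_A = w₀L²/3 = 13·6²/3 = 156 kN·m
Superposition: R_A = 66 kN, M_A = 237 kN·m

R_A = 66 kN, M_A = 237 kN·m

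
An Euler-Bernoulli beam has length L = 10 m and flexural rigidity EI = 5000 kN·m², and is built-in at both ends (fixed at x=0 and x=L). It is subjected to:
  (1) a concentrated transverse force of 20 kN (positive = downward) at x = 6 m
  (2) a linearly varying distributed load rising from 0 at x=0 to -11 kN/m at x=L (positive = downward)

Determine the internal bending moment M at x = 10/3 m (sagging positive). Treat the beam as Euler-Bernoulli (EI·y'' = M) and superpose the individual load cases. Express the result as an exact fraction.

Load 1 — point force P=20 kN at a=6 m (b=L-a=4):
  M_1 = Pb²(3a+b)x/L³ - Pab²/L²  [x≤a] = 20·4²·(3·6+4)·(10/3)/10³ - 20·6·4²/10² = 64/15 kN·m
Load 2 — triangular load w₀=-11 kN/m (0→w₀ over full span):
  M_2 = 3w₀Lx/20 - w₀L²/30 - w₀x³/(6L) = 3·(-11)·10·(10/3)/20 - (-11)·10²/30 - (-11)·(10/3)³/(6·10) = -935/81 kN·m
Superposition: M = Σ M_i = -2947/405 kN·m ≈ -7.276543 kN·m

M(10/3) = -2947/405 kN·m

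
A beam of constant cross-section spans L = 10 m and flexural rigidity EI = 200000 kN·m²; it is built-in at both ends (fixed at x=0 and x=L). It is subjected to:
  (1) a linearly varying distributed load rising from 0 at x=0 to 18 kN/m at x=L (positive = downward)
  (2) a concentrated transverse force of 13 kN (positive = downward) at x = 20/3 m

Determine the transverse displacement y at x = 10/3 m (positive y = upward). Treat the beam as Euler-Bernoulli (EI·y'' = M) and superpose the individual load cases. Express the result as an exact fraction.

Load 1 — triangular load w₀=18 kN/m (0→w₀ over full span):
  y_1 = -w₀x²(L-x)²(x+2L)/(120LEI) = -18·(10/3)²·(10-(10/3))²·((10/3)+2·10)/(120·10·200000) = -7/8100 m
Load 2 — point force P=13 kN at a=20/3 m (b=L-a=10/3):
  y_2 = -Pb²x²(3aL-(3a+b)x)/(6L³EI)  [x≤a] = -13·(10/3)²·(10/3)²·(3·(20/3)·10-(3·(20/3)+(10/3))·(10/3))/(6·10³·200000) = -143/874800 m
Superposition: y = Σ y_i = -899/874800 m ≈ -0.001028 m

y(10/3) = -899/874800 m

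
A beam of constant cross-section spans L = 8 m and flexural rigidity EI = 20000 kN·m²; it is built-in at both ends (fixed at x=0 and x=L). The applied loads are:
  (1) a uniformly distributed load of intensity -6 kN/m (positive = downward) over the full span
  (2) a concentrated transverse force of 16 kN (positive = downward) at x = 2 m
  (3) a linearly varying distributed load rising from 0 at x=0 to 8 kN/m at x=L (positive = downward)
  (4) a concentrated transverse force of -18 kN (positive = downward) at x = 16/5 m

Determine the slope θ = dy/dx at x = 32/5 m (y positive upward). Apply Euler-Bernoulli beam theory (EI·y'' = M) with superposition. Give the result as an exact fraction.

θ(32/5) = -4309/5859375 rad

Load 1 — uniform load w=-6 kN/m over full span:
  θ_1 = -wx(L-x)(L-2x)/(12EI) = -(-6)·(32/5)·(8-(32/5))·(8-2·(32/5))/(12·20000) = -96/78125 rad
Load 2 — point force P=16 kN at a=2 m (b=L-a=6):
  θ_2 = Pa²(L-x)(2bL-(3b+a)(L-x))/(2L³EI)  [x>a] = 16·2²·(8-(32/5))·(2·6·8-(3·6+2)·(8-(32/5)))/(2·8³·20000) = 1/3125 rad
Load 3 — triangular load w₀=8 kN/m (0→w₀ over full span):
  θ_3 = -w₀(2x(L-x)(L-2x)(x+2L)+x²(L-x)²)/(120LEI) = -8·(2·(32/5)·(8-(32/5))·(8-2·(32/5))·((32/5)+2·8)+(32/5)²·(8-(32/5))²)/(120·8·20000) = 1024/1171875 rad
Load 4 — point force P=-18 kN at a=16/5 m (b=L-a=24/5):
  θ_4 = Pa²(L-x)(2bL-(3b+a)(L-x))/(2L³EI)  [x>a] = (-18)·(16/5)²·(8-(32/5))·(2·(24/5)·8-(3·(24/5)+(16/5))·(8-(32/5)))/(2·8³·20000) = -1368/1953125 rad
Superposition: θ = Σ θ_i = -4309/5859375 rad ≈ -0.000735 rad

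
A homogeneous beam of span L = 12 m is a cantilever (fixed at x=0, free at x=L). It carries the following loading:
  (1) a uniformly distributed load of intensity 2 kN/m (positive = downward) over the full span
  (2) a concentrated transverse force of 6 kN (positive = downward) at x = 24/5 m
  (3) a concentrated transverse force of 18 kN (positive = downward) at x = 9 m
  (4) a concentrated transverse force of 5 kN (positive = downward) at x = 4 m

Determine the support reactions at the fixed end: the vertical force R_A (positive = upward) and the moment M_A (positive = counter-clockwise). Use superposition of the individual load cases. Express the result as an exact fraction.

Load 1 — uniform load w=2 kN/m over full span:
  R_A = wL = 2·12 = 24 kN
  M_A = wL²/2 = 2·12²/2 = 144 kN·m
Load 2 — point force P=6 kN at a=24/5 m (b=L-a=36/5):
  R_A = P = 6 kN
  M_A = Pa = 6·(24/5) = 144/5 kN·m
Load 3 — point force P=18 kN at a=9 m (b=L-a=3):
  R_A = P = 18 kN
  M_A = Pa = 18·9 = 162 kN·m
Load 4 — point force P=5 kN at a=4 m (b=L-a=8):
  R_A = P = 5 kN
  M_A = Pa = 5·4 = 20 kN·m
Superposition: R_A = 53 kN, M_A = 1774/5 kN·m

R_A = 53 kN, M_A = 1774/5 kN·m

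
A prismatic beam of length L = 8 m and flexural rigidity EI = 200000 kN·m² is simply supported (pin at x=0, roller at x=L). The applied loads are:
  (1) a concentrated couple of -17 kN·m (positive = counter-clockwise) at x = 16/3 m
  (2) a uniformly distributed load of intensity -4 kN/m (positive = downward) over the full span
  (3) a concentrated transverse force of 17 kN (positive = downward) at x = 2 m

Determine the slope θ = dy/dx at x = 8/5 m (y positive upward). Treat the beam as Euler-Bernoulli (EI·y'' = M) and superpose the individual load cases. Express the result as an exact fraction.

θ(8/5) = 82789/450000000 rad

Load 1 — applied couple M₀=-17 kN·m at a=16/3 m (b=L-a=8/3):
  θ_1 = (M₀x²/(2L)+C₁)/EI  [x≤a] with C₁=M₀(3b²-L²)/(6L)=136/9 = ((-17)·(8/5)²/(2·8)+(136/9))/200000 = 697/11250000 rad
Load 2 — uniform load w=-4 kN/m over full span:
  θ_2 = -w(L³-6Lx²+4x³)/(24EI) = -(-4)·(8³-6·8·(8/5)²+4·(8/5)³)/(24·200000) = 132/390625 rad
Load 3 — point force P=17 kN at a=2 m (b=L-a=6):
  θ_3 = -Pb(L²-b²-3x²)/(6LEI)  [x≤a] = -17·6·(8²-6²-3·(8/5)²)/(6·8·200000) = -2159/10000000 rad
Superposition: θ = Σ θ_i = 82789/450000000 rad ≈ 0.000184 rad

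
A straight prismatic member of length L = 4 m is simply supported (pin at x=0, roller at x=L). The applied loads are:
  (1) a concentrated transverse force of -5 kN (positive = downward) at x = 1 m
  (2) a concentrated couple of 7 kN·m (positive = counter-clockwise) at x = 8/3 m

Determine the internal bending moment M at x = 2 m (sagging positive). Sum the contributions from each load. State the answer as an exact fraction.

M(2) = 1 kN·m

Load 1 — point force P=-5 kN at a=1 m (b=L-a=3):
  M_1 = Pa(L-x)/L  [x>a] = (-5)·1·(4-2)/4 = -5/2 kN·m
Load 2 — applied couple M₀=7 kN·m at a=8/3 m (b=L-a=4/3):
  M_2 = M₀x/L  [x≤a] = 7·2/4 = 7/2 kN·m
Superposition: M = Σ M_i = 1 kN·m ≈ 1.000000 kN·m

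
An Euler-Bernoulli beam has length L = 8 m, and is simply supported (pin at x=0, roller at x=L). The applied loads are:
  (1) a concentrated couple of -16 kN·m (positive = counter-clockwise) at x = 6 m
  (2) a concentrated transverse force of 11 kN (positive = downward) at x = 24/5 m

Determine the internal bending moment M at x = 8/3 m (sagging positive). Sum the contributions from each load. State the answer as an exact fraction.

Load 1 — applied couple M₀=-16 kN·m at a=6 m (b=L-a=2):
  M_1 = M₀x/L  [x≤a] = (-16)·(8/3)/8 = -16/3 kN·m
Load 2 — point force P=11 kN at a=24/5 m (b=L-a=16/5):
  M_2 = Pbx/L  [x≤a] = 11·(16/5)·(8/3)/8 = 176/15 kN·m
Superposition: M = Σ M_i = 32/5 kN·m ≈ 6.400000 kN·m

M(8/3) = 32/5 kN·m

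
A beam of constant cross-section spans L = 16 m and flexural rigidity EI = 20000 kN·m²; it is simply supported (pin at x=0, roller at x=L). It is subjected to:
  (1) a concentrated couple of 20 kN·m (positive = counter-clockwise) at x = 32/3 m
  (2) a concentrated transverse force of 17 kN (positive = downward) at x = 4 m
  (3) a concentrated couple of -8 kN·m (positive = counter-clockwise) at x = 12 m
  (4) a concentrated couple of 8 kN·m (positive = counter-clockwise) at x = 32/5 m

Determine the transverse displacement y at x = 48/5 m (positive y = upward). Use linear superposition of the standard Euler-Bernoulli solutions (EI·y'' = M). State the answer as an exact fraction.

Load 1 — applied couple M₀=20 kN·m at a=32/3 m (b=L-a=16/3):
  y_1 = (M₀x³/(6L)+C₁x)/EI  [x≤a] with C₁=M₀(3b²-L²)/(6L)=-320/9 = (20·(48/5)³/(6·16)+(-320/9)·(48/5))/20000 = -368/46875 m
Load 2 — point force P=17 kN at a=4 m (b=L-a=12):
  y_2 = -Pa(L-x)(2Lx-a²-x²)/(6LEI)  [x>a] = -17·4·(16-(48/5))·(2·16·(48/5)-4²-(48/5)²)/(6·16·20000) = -10574/234375 m
Load 3 — applied couple M₀=-8 kN·m at a=12 m (b=L-a=4):
  y_3 = (M₀x³/(6L)+C₁x)/EI  [x≤a] with C₁=M₀(3b²-L²)/(6L)=52/3 = ((-8)·(48/5)³/(6·16)+(52/3)·(48/5))/20000 = 362/78125 m
Load 4 — applied couple M₀=8 kN·m at a=32/5 m (b=L-a=48/5):
  y_4 = (M₀x³/(6L)-M₀(x-a)²/2+C₁x)/EI  [x>a] with C₁=M₀(3b²-L²)/(6L)=128/75 = (8·(48/5)³/(6·16)-8·((48/5)-(32/5))²/2+(128/75)·(48/5))/20000 = 192/78125 m
Superposition: y = Σ y_i = -3584/78125 m ≈ -0.045875 m

y(48/5) = -3584/78125 m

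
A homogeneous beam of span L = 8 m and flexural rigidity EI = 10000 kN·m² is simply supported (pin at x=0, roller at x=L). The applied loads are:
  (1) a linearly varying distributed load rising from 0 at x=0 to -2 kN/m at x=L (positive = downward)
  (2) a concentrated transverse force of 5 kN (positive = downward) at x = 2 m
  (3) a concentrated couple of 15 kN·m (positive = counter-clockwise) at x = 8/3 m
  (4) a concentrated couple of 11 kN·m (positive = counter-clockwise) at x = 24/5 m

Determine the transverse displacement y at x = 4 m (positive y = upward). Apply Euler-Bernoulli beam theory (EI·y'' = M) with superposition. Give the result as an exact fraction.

Load 1 — triangular load w₀=-2 kN/m (0→w₀ over full span):
  y_1 = -w₀x(7L⁴-10L²x²+3x⁴)/(360LEI) = -(-2)·4·(7·8⁴-10·8²·4²+3·4⁴)/(360·8·10000) = 2/375 m
Load 2 — point force P=5 kN at a=2 m (b=L-a=6):
  y_2 = -Pa(L-x)(2Lx-a²-x²)/(6LEI)  [x>a] = -5·2·(8-4)·(2·8·4-2²-4²)/(6·8·10000) = -11/3000 m
Load 3 — applied couple M₀=15 kN·m at a=8/3 m (b=L-a=16/3):
  y_3 = (M₀x³/(6L)-M₀(x-a)²/2+C₁x)/EI  [x>a] with C₁=M₀(3b²-L²)/(6L)=20/3 = (15·4³/(6·8)-15·(4-(8/3))²/2+(20/3)·4)/10000 = 1/300 m
Load 4 — applied couple M₀=11 kN·m at a=24/5 m (b=L-a=16/5):
  y_4 = (M₀x³/(6L)+C₁x)/EI  [x≤a] with C₁=M₀(3b²-L²)/(6L)=-572/75 = (11·4³/(6·8)+(-572/75)·4)/10000 = -99/62500 m
Superposition: y = Σ y_i = 427/125000 m ≈ 0.003416 m

y(4) = 427/125000 m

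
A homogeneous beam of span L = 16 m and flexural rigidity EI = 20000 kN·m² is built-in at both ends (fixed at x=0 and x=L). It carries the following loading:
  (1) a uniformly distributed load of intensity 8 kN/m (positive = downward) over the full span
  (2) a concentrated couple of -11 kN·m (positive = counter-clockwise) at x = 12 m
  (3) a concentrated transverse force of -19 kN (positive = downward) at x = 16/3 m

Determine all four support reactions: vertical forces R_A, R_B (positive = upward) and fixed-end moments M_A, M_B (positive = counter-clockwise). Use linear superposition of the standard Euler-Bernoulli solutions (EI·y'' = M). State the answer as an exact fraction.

Load 1 — uniform load w=8 kN/m over full span:
  R_A = wL/2 = 8·16/2 = 64 kN
  M_A = wL²/12 = 8·16²/12 = 512/3 kN·m
  R_B = wL/2 = 8·16/2 = 64 kN
  M_B = -wL²/12 = -8·16²/12 = -512/3 kN·m
Load 2 — applied couple M₀=-11 kN·m at a=12 m (b=L-a=4):
  R_A = 6M₀ab/L³ = 6·(-11)·12·4/16³ = -99/128 kN
  M_A = M₀b(2a-b)/L² = (-11)·4·(2·12-4)/16² = -55/16 kN·m
  R_B = -6M₀ab/L³ = -6·(-11)·12·4/16³ = 99/128 kN
  M_B = M₀a(2b-a)/L² = (-11)·12·(2·4-12)/16² = 33/16 kN·m
Load 3 — point force P=-19 kN at a=16/3 m (b=L-a=32/3):
  R_A = Pb²(3a+b)/L³ = (-19)·(32/3)²·(3·(16/3)+(32/3))/16³ = -380/27 kN
  M_A = Pab²/L² = (-19)·(16/3)·(32/3)²/16² = -1216/27 kN·m
  R_B = Pa²(a+3b)/L³ = (-19)·(16/3)²·((16/3)+3·(32/3))/16³ = -133/27 kN
  M_B = -Pa²b/L² = -(-19)·(16/3)²·(32/3)/16² = 608/27 kN·m
Superposition: R_A = 169871/3456 kN, M_A = 52787/432 kN·m, R_B = 206833/3456 kN, M_B = -63109/432 kN·m

R_A = 169871/3456 kN, M_A = 52787/432 kN·m, R_B = 206833/3456 kN, M_B = -63109/432 kN·m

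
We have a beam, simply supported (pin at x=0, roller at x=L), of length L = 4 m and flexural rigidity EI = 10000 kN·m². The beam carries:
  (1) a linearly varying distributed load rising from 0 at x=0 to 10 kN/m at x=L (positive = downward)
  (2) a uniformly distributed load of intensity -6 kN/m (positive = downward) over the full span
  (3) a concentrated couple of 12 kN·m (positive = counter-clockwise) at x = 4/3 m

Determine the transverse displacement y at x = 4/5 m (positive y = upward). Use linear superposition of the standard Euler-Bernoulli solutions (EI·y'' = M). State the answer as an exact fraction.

y(4/5) = 952/1953125 m

Load 1 — triangular load w₀=10 kN/m (0→w₀ over full span):
  y_1 = -w₀x(7L⁴-10L²x²+3x⁴)/(360LEI) = -10·(4/5)·(7·4⁴-10·4²·(4/5)²+3·(4/5)⁴)/(360·4·10000) = -5504/5859375 m
Load 2 — uniform load w=-6 kN/m over full span:
  y_2 = -wx(L³-2Lx²+x³)/(24EI) = -(-6)·(4/5)·(4³-2·4·(4/5)²+(4/5)³)/(24·10000) = 464/390625 m
Load 3 — applied couple M₀=12 kN·m at a=4/3 m (b=L-a=8/3):
  y_3 = (M₀x³/(6L)+C₁x)/EI  [x≤a] with C₁=M₀(3b²-L²)/(6L)=8/3 = (12·(4/5)³/(6·4)+(8/3)·(4/5))/10000 = 56/234375 m
Superposition: y = Σ y_i = 952/1953125 m ≈ 0.000487 m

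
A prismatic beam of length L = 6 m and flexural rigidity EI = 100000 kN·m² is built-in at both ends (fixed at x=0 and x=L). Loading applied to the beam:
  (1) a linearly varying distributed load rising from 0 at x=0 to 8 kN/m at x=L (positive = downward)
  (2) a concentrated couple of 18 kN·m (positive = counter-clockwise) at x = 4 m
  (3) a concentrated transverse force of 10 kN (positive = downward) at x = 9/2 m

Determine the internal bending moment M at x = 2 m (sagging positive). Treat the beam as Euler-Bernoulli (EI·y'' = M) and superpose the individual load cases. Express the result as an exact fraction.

Load 1 — triangular load w₀=8 kN/m (0→w₀ over full span):
  M_1 = 3w₀Lx/20 - w₀L²/30 - w₀x³/(6L) = 3·8·6·2/20 - 8·6²/30 - 8·2³/(6·6) = 136/45 kN·m
Load 2 — applied couple M₀=18 kN·m at a=4 m (b=L-a=2):
  M_2 = R_Ax - M_A  [x≤a] with R_A=4, M_A=6 = 4·2 - 6 = 2 kN·m
Load 3 — point force P=10 kN at a=9/2 m (b=L-a=3/2):
  M_3 = Pb²(3a+b)x/L³ - Pab²/L²  [x≤a] = 10·(3/2)²·(3·(9/2)+(3/2))·2/6³ - 10·(9/2)·(3/2)²/6² = 5/16 kN·m
Superposition: M = Σ M_i = 3841/720 kN·m ≈ 5.334722 kN·m

M(2) = 3841/720 kN·m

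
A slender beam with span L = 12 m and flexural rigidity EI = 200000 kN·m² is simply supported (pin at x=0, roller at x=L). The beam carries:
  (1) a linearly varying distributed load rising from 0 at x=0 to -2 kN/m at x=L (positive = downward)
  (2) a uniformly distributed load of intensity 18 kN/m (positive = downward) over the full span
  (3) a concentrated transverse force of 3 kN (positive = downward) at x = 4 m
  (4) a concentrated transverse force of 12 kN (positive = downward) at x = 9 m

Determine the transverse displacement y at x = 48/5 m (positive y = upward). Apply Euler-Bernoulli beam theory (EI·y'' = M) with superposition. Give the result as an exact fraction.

y(48/5) = -23225539/1562500000 m

Load 1 — triangular load w₀=-2 kN/m (0→w₀ over full span):
  y_1 = -w₀x(7L⁴-10L²x²+3x⁴)/(360LEI) = -(-2)·(48/5)·(7·12⁴-10·12²·(48/5)²+3·(48/5)⁴)/(360·12·200000) = 41148/48828125 m
Load 2 — uniform load w=18 kN/m over full span:
  y_2 = -wx(L³-2Lx²+x³)/(24EI) = -18·(48/5)·(12³-2·12·(48/5)²+(48/5)³)/(24·200000) = -28188/1953125 m
Load 3 — point force P=3 kN at a=4 m (b=L-a=8):
  y_3 = -Pa(L-x)(2Lx-a²-x²)/(6LEI)  [x>a] = -3·4·(12-(48/5))·(2·12·(48/5)-4²-(48/5)²)/(6·12·200000) = -191/781250 m
Load 4 — point force P=12 kN at a=9 m (b=L-a=3):
  y_4 = -Pa(L-x)(2Lx-a²-x²)/(6LEI)  [x>a] = -12·9·(12-(48/5))·(2·12·(48/5)-9²-(48/5)²)/(6·12·200000) = -12879/12500000 m
Superposition: y = Σ y_i = -23225539/1562500000 m ≈ -0.014864 m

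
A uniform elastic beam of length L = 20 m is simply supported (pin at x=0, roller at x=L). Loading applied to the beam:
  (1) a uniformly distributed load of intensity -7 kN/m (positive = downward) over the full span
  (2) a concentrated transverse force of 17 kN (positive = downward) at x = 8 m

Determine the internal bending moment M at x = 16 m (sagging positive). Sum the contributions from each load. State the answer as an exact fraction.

M(16) = -984/5 kN·m

Load 1 — uniform load w=-7 kN/m over full span:
  M_1 = wx(L-x)/2 = (-7)·16·(20-16)/2 = -224 kN·m
Load 2 — point force P=17 kN at a=8 m (b=L-a=12):
  M_2 = Pa(L-x)/L  [x>a] = 17·8·(20-16)/20 = 136/5 kN·m
Superposition: M = Σ M_i = -984/5 kN·m ≈ -196.800000 kN·m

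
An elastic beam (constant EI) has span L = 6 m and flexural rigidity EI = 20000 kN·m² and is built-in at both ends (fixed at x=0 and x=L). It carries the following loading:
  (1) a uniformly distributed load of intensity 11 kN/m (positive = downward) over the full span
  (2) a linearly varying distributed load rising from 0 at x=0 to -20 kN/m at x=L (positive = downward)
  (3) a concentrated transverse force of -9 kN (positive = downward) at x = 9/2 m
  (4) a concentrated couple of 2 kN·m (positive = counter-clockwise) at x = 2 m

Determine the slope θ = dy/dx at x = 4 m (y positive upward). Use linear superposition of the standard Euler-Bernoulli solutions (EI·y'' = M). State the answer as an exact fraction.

Load 1 — uniform load w=11 kN/m over full span:
  θ_1 = -wx(L-x)(L-2x)/(12EI) = -11·4·(6-4)·(6-2·4)/(12·20000) = 11/15000 rad
Load 2 — triangular load w₀=-20 kN/m (0→w₀ over full span):
  θ_2 = -w₀(2x(L-x)(L-2x)(x+2L)+x²(L-x)²)/(120LEI) = -(-20)·(2·4·(6-4)·(6-2·4)·(4+2·6)+4²·(6-4)²)/(120·6·20000) = -7/11250 rad
Load 3 — point force P=-9 kN at a=9/2 m (b=L-a=3/2):
  θ_3 = -Pb²x(2aL-(3a+b)x)/(2L³EI)  [x≤a] = -(-9)·(3/2)²·4·(2·(9/2)·6-(3·(9/2)+(3/2))·4)/(2·6³·20000) = -9/160000 rad
Load 4 — applied couple M₀=2 kN·m at a=2 m (b=L-a=4):
  θ_4 = (R_Ax²/2 - M_Ax - M₀(x-a))/EI  [x>a] with R_A=4/9, M_A=0 = ((4/9)·4²/2 - 0·4 - 2·(4-2))/20000 = -1/45000 rad
Superposition: θ = Σ θ_i = 47/1440000 rad ≈ 0.000033 rad

θ(4) = 47/1440000 rad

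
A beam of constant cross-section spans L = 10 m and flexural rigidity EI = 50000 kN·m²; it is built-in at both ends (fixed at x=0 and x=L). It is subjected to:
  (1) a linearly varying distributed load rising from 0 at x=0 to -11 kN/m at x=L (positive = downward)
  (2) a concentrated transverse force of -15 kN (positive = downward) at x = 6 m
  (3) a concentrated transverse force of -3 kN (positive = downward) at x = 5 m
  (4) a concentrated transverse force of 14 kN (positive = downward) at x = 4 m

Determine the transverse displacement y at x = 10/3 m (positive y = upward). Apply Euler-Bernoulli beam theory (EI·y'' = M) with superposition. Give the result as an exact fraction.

y(10/3) = 158347/72900000 m

Load 1 — triangular load w₀=-11 kN/m (0→w₀ over full span):
  y_1 = -w₀x²(L-x)²(x+2L)/(120LEI) = -(-11)·(10/3)²·(10-(10/3))²·((10/3)+2·10)/(120·10·50000) = 77/36450 m
Load 2 — point force P=-15 kN at a=6 m (b=L-a=4):
  y_2 = -Pb²x²(3aL-(3a+b)x)/(6L³EI)  [x≤a] = -(-15)·4²·(10/3)²·(3·6·10-(3·6+4)·(10/3))/(6·10³·50000) = 16/16875 m
Load 3 — point force P=-3 kN at a=5 m (b=L-a=5):
  y_3 = -Pb²x²(3aL-(3a+b)x)/(6L³EI)  [x≤a] = -(-3)·5²·(10/3)²·(3·5·10-(3·5+5)·(10/3))/(6·10³·50000) = 1/4320 m
Load 4 — point force P=14 kN at a=4 m (b=L-a=6):
  y_4 = -Pb²x²(3aL-(3a+b)x)/(6L³EI)  [x≤a] = -14·6²·(10/3)²·(3·4·10-(3·4+6)·(10/3))/(6·10³·50000) = -7/6250 m
Superposition: y = Σ y_i = 158347/72900000 m ≈ 0.002172 m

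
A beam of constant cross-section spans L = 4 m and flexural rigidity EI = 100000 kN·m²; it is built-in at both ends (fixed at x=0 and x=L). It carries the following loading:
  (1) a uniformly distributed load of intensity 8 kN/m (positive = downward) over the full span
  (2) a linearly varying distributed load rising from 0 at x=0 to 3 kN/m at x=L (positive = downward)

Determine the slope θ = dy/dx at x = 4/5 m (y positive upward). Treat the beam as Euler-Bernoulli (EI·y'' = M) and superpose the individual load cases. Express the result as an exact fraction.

θ(4/5) = -94/1953125 rad

Load 1 — uniform load w=8 kN/m over full span:
  θ_1 = -wx(L-x)(L-2x)/(12EI) = -8·(4/5)·(4-(4/5))·(4-2·(4/5))/(12·100000) = -16/390625 rad
Load 2 — triangular load w₀=3 kN/m (0→w₀ over full span):
  θ_2 = -w₀(2x(L-x)(L-2x)(x+2L)+x²(L-x)²)/(120LEI) = -3·(2·(4/5)·(4-(4/5))·(4-2·(4/5))·((4/5)+2·4)+(4/5)²·(4-(4/5))²)/(120·4·100000) = -14/1953125 rad
Superposition: θ = Σ θ_i = -94/1953125 rad ≈ -0.000048 rad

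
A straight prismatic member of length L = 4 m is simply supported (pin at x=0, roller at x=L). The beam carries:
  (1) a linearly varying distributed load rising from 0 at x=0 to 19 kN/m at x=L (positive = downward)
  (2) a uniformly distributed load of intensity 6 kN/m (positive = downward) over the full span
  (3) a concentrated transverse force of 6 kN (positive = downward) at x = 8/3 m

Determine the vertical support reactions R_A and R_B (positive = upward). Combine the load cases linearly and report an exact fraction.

Load 1 — triangular load w₀=19 kN/m (0→w₀ over full span):
  R_A = w₀L/6 = 19·4/6 = 38/3 kN
  R_B = w₀L/3 = 19·4/3 = 76/3 kN
Load 2 — uniform load w=6 kN/m over full span:
  R_A = wL/2 = 6·4/2 = 12 kN
  R_B = wL/2 = 6·4/2 = 12 kN
Load 3 — point force P=6 kN at a=8/3 m (b=L-a=4/3):
  R_A = Pb/L = 6·(4/3)/4 = 2 kN
  R_B = Pa/L = 6·(8/3)/4 = 4 kN
Superposition: R_A = 80/3 kN, R_B = 124/3 kN

R_A = 80/3 kN, R_B = 124/3 kN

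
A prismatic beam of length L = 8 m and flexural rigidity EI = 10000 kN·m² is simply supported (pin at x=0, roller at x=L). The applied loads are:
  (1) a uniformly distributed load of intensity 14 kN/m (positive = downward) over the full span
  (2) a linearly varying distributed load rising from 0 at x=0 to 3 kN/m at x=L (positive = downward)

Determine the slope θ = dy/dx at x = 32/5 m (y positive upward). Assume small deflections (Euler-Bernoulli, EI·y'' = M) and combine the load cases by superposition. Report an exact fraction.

Load 1 — uniform load w=14 kN/m over full span:
  θ_1 = -w(L³-6Lx²+4x³)/(24EI) = -14·(8³-6·8·(32/5)²+4·(32/5)³)/(24·10000) = 1848/78125 rad
Load 2 — triangular load w₀=3 kN/m (0→w₀ over full span):
  θ_2 = -w₀(7L⁴-30L²x²+15x⁴)/(360LEI) = -3·(7·8⁴-30·8²·(32/5)²+15·(32/5)⁴)/(360·8·10000) = 3028/1171875 rad
Superposition: θ = Σ θ_i = 30748/1171875 rad ≈ 0.026238 rad

θ(32/5) = 30748/1171875 rad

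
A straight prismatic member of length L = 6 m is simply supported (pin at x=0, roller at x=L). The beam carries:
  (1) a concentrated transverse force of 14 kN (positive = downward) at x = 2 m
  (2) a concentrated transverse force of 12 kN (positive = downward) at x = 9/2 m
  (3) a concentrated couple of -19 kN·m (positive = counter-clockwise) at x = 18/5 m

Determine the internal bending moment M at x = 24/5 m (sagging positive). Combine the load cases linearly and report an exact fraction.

Load 1 — point force P=14 kN at a=2 m (b=L-a=4):
  M_1 = Pa(L-x)/L  [x>a] = 14·2·(6-(24/5))/6 = 28/5 kN·m
Load 2 — point force P=12 kN at a=9/2 m (b=L-a=3/2):
  M_2 = Pa(L-x)/L  [x>a] = 12·(9/2)·(6-(24/5))/6 = 54/5 kN·m
Load 3 — applied couple M₀=-19 kN·m at a=18/5 m (b=L-a=12/5):
  M_3 = M₀x/L - M₀  [x>a] = (-19)·(24/5)/6 - (-19) = 19/5 kN·m
Superposition: M = Σ M_i = 101/5 kN·m ≈ 20.200000 kN·m

M(24/5) = 101/5 kN·m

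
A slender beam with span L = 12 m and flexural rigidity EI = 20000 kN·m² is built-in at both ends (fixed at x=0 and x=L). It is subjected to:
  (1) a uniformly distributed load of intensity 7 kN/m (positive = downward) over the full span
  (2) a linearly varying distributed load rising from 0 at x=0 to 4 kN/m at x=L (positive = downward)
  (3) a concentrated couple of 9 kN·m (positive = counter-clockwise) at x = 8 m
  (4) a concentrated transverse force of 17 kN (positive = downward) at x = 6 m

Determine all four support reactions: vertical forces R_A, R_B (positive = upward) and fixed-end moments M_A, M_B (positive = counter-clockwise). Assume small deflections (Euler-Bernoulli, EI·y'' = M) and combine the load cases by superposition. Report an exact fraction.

Load 1 — uniform load w=7 kN/m over full span:
  R_A = wL/2 = 7·12/2 = 42 kN
  M_A = wL²/12 = 7·12²/12 = 84 kN·m
  R_B = wL/2 = 7·12/2 = 42 kN
  M_B = -wL²/12 = -7·12²/12 = -84 kN·m
Load 2 — triangular load w₀=4 kN/m (0→w₀ over full span):
  R_A = 3w₀L/20 = 3·4·12/20 = 36/5 kN
  M_A = w₀L²/30 = 4·12²/30 = 96/5 kN·m
  R_B = 7w₀L/20 = 7·4·12/20 = 84/5 kN
  M_B = -w₀L²/20 = -4·12²/20 = -144/5 kN·m
Load 3 — applied couple M₀=9 kN·m at a=8 m (b=L-a=4):
  R_A = 6M₀ab/L³ = 6·9·8·4/12³ = 1 kN
  M_A = M₀b(2a-b)/L² = 9·4·(2·8-4)/12² = 3 kN·m
  R_B = -6M₀ab/L³ = -6·9·8·4/12³ = -1 kN
  M_B = M₀a(2b-a)/L² = 9·8·(2·4-8)/12² = 0 kN·m
Load 4 — point force P=17 kN at a=6 m (b=L-a=6):
  R_A = Pb²(3a+b)/L³ = 17·6²·(3·6+6)/12³ = 17/2 kN
  M_A = Pab²/L² = 17·6·6²/12² = 51/2 kN·m
  R_B = Pa²(a+3b)/L³ = 17·6²·(6+3·6)/12³ = 17/2 kN
  M_B = -Pa²b/L² = -17·6²·6/12² = -51/2 kN·m
Superposition: R_A = 587/10 kN, M_A = 1317/10 kN·m, R_B = 663/10 kN, M_B = -1383/10 kN·m

R_A = 587/10 kN, M_A = 1317/10 kN·m, R_B = 663/10 kN, M_B = -1383/10 kN·m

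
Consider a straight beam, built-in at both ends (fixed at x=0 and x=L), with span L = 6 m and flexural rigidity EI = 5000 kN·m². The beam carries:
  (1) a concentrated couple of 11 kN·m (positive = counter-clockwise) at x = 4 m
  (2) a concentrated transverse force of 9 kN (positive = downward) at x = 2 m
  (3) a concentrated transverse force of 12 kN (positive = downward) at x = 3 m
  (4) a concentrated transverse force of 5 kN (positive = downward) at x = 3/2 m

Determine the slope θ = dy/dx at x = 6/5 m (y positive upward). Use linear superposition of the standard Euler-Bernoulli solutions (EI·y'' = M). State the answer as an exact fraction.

Load 1 — applied couple M₀=11 kN·m at a=4 m (b=L-a=2):
  θ_1 = (R_Ax²/2 - M_Ax)/EI  [x≤a] with R_A=22/9, M_A=11/3 = ((22/9)·(6/5)²/2 - (11/3)·(6/5))/5000 = -33/62500 rad
Load 2 — point force P=9 kN at a=2 m (b=L-a=4):
  θ_2 = -Pb²x(2aL-(3a+b)x)/(2L³EI)  [x≤a] = -9·4²·(6/5)·(2·2·6-(3·2+4)·(6/5))/(2·6³·5000) = -3/3125 rad
Load 3 — point force P=12 kN at a=3 m (b=L-a=3):
  θ_3 = -Pb²x(2aL-(3a+b)x)/(2L³EI)  [x≤a] = -12·3²·(6/5)·(2·3·6-(3·3+3)·(6/5))/(2·6³·5000) = -81/62500 rad
Load 4 — point force P=5 kN at a=3/2 m (b=L-a=9/2):
  θ_4 = -Pb²x(2aL-(3a+b)x)/(2L³EI)  [x≤a] = -5·(9/2)²·(6/5)·(2·(3/2)·6-(3·(3/2)+(9/2))·(6/5))/(2·6³·5000) = -81/200000 rad
Superposition: θ = Σ θ_i = -3189/1000000 rad ≈ -0.003189 rad

θ(6/5) = -3189/1000000 rad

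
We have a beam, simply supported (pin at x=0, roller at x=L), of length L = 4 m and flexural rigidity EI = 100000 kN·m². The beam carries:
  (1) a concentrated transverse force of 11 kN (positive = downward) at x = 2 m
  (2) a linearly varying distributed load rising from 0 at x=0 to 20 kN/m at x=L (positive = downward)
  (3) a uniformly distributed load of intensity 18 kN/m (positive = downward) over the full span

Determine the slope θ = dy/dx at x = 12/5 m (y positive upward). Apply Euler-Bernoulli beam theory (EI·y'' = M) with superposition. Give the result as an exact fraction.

Load 1 — point force P=11 kN at a=2 m (b=L-a=2):
  θ_1 = -Pa(2L²-6Lx+3x²+a²)/(6LEI)  [x>a] = -11·2·(2·4²-6·4·(12/5)+3·(12/5)²+2²)/(6·4·100000) = 99/2500000 rad
Load 2 — triangular load w₀=20 kN/m (0→w₀ over full span):
  θ_2 = -w₀(7L⁴-30L²x²+15x⁴)/(360LEI) = -20·(7·4⁴-30·4²·(12/5)²+15·(12/5)⁴)/(360·4·100000) = 232/3515625 rad
Load 3 — uniform load w=18 kN/m over full span:
  θ_3 = -w(L³-6Lx²+4x³)/(24EI) = -18·(4³-6·4·(12/5)²+4·(12/5)³)/(24·100000) = 111/781250 rad
Superposition: θ = Σ θ_i = 27863/112500000 rad ≈ 0.000248 rad

θ(12/5) = 27863/112500000 rad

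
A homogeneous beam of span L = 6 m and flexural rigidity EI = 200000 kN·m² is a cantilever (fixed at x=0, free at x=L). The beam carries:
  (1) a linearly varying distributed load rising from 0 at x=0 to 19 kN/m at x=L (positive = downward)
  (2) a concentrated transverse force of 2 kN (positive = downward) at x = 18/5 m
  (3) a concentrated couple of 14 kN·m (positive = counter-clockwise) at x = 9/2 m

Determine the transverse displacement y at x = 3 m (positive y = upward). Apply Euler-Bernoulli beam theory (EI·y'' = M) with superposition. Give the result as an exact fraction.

y(3) = -11781/3200000 m

Load 1 — triangular load w₀=19 kN/m (0→w₀ over full span):
  y_1 = (w₀Lx³/12-w₀L²x²/6-w₀x⁵/(120L))/EI = (19·6·3³/12-19·6²·3²/6-19·3⁵/(120·6))/200000 = -62073/16000000 m
Load 2 — point force P=2 kN at a=18/5 m (b=L-a=12/5):
  y_2 = -Px²(3a-x)/(6EI)  [x≤a] = -2·3²·(3·(18/5)-3)/(6·200000) = -117/1000000 m
Load 3 — applied couple M₀=14 kN·m at a=9/2 m (b=L-a=3/2):
  y_3 = M₀x²/(2EI)  [x≤a] = 14·3²/(2·200000) = 63/200000 m
Superposition: y = Σ y_i = -11781/3200000 m ≈ -0.003682 m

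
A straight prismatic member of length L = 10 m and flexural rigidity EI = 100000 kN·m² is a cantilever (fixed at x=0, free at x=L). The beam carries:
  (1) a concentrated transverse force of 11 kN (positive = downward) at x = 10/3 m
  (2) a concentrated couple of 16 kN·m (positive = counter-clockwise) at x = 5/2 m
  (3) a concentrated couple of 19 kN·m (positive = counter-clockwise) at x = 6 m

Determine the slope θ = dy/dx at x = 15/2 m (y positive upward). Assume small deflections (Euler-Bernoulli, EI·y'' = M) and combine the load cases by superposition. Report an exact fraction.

θ(15/2) = 209/225000 rad

Load 1 — point force P=11 kN at a=10/3 m (b=L-a=20/3):
  θ_1 = -Pa²/(2EI)  [x>a] = -11·(10/3)²/(2·100000) = -11/18000 rad
Load 2 — applied couple M₀=16 kN·m at a=5/2 m (b=L-a=15/2):
  θ_2 = M₀a/EI  [x>a] = 16·(5/2)/100000 = 1/2500 rad
Load 3 — applied couple M₀=19 kN·m at a=6 m (b=L-a=4):
  θ_3 = M₀a/EI  [x>a] = 19·6/100000 = 57/50000 rad
Superposition: θ = Σ θ_i = 209/225000 rad ≈ 0.000929 rad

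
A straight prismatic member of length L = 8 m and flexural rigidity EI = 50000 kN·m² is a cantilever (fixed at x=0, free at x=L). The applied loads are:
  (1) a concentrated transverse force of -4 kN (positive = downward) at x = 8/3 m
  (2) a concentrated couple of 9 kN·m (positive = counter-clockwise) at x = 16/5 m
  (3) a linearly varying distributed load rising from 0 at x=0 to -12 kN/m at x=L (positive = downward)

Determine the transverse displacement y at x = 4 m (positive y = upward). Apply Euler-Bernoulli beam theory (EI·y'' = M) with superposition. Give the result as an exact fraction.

Load 1 — point force P=-4 kN at a=8/3 m (b=L-a=16/3):
  y_1 = -Pa²(3x-a)/(6EI)  [x>a] = -(-4)·(8/3)²·(3·4-(8/3))/(6·50000) = 224/253125 m
Load 2 — applied couple M₀=9 kN·m at a=16/5 m (b=L-a=24/5):
  y_2 = M₀a(2x-a)/(2EI)  [x>a] = 9·(16/5)·(2·4-(16/5))/(2·50000) = 108/78125 m
Load 3 — triangular load w₀=-12 kN/m (0→w₀ over full span):
  y_3 = (w₀Lx³/12-w₀L²x²/6-w₀x⁵/(120L))/EI = ((-12)·8·4³/12-(-12)·8²·4²/6-(-12)·4⁵/(120·8))/50000 = 484/15625 m
Superposition: y = Σ y_i = 210368/6328125 m ≈ 0.033243 m

y(4) = 210368/6328125 m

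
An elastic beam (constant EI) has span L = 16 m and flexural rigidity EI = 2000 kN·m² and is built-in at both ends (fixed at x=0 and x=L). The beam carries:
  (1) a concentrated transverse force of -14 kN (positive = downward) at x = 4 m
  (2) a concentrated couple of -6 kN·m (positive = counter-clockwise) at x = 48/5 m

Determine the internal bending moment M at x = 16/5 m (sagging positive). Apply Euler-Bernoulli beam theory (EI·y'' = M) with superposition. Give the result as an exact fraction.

Load 1 — point force P=-14 kN at a=4 m (b=L-a=12):
  M_1 = Pb²(3a+b)x/L³ - Pab²/L²  [x≤a] = (-14)·12²·(3·4+12)·(16/5)/16³ - (-14)·4·12²/16² = -63/10 kN·m
Load 2 — applied couple M₀=-6 kN·m at a=48/5 m (b=L-a=32/5):
  M_2 = R_Ax - M_A  [x≤a] with R_A=-27/50, M_A=-48/25 = (-27/50)·(16/5) - (-48/25) = 24/125 kN·m
Superposition: M = Σ M_i = -1527/250 kN·m ≈ -6.108000 kN·m

M(16/5) = -1527/250 kN·m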